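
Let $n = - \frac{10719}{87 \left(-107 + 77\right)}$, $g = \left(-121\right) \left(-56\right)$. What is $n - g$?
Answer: $- \frac{1963849}{290} \approx -6771.9$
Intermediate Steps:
$g = 6776$
$n = \frac{1191}{290}$ ($n = - \frac{10719}{87 \left(-30\right)} = - \frac{10719}{-2610} = \left(-10719\right) \left(- \frac{1}{2610}\right) = \frac{1191}{290} \approx 4.1069$)
$n - g = \frac{1191}{290} - 6776 = - \frac{1963849}{290}$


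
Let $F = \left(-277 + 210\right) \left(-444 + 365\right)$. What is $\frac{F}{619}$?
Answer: $\frac{5293}{619} \approx 8.5509$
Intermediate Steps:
$F = 5293$ ($F = \left(-67\right) \left(-79\right) = 5293$)
$\frac{F}{619} = \frac{5293}{619}$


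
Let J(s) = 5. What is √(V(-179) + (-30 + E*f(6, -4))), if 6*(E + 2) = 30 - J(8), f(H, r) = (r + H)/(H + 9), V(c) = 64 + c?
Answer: 4*I*√2035/15 ≈ 12.03*I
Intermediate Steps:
f(H, r) = (H + r)/(9 + H)
E = 13/6 (E = -2 + (30 - 1*5)/6 = -2 + (30 - 5)/6 = -2 + (⅙)*25 = -2 + 25/6 = 13/6 ≈ 2.1667)
√(V(-179) + (-30 + E*f(6, -4))) = √((64 - 179) + (-30 + 13*((6 - 4)/(9 + 6))/6)) = √(-115 + (-30 + 13*(2/15)/6)) = √(-115 + (-30 + 13*((1/15)*2)/6)) = √(-115 + (-30 + (13/6)*(2/15))) = √(-115 + (-30 + 13/45)) = √(-115 - 1337/45) = √(-6512/45) = 4*I*√2035/15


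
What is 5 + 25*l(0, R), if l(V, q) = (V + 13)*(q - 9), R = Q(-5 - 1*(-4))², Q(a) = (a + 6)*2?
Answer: 29580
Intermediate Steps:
Q(a) = 12 + 2*a (Q(a) = (6 + a)*2 = 12 + 2*a)
R = 100 (R = (12 + 2*(-5 - 1*(-4)))² = (12 + 2*(-5 + 4))² = (12 + 2*(-1))² = (12 - 2)² = 10² = 100)
l(V, q) = (-9 + q)*(13 + V) (l(V, q) = (13 + V)*(-9 + q) = (-9 + q)*(13 + V))
5 + 25*l(0, R) = 5 + 25*(-117 - 9*0 + 13*100 + 0*100) = 5 + 25*(-117 + 0 + 1300 + 0) = 5 + 25*1183 = 5 + 29575 = 29580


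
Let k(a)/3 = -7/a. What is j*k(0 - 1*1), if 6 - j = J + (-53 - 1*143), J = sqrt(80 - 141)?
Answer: 4242 - 21*I*sqrt(61) ≈ 4242.0 - 164.02*I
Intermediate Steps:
k(a) = -21/a (k(a) = 3*(-7/a) = -21/a)
J = I*sqrt(61) (J = sqrt(-61) = I*sqrt(61) ≈ 7.8102*I)
j = 202 - I*sqrt(61) (j = 6 - (I*sqrt(61) + (-53 - 1*143)) = 6 - (I*sqrt(61) + (-53 - 143)) = 6 - (I*sqrt(61) - 196) = 6 - (-196 + I*sqrt(61)) = 6 + (196 - I*sqrt(61)) = 202 - I*sqrt(61) ≈ 202.0 - 7.8102*I)
j*k(0 - 1*1) = (202 - I*sqrt(61))*(-21/(0 - 1*1)) = (202 - I*sqrt(61))*(-21/(0 - 1)) = (202 - I*sqrt(61))*(-21/(-1)) = (202 - I*sqrt(61))*(-21*(-1)) = (202 - I*sqrt(61))*21 = 4242 - 21*I*sqrt(61)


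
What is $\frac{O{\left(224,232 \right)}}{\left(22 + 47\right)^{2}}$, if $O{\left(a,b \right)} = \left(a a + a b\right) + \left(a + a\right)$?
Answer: $\frac{102592}{4761} \approx 21.548$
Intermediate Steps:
$O{\left(a,b \right)} = a^{2} + 2 a + a b$ ($O{\left(a,b \right)} = \left(a^{2} + a b\right) + 2 a = a^{2} + 2 a + a b$)
$\frac{O{\left(224,232 \right)}}{\left(22 + 47\right)^{2}} = \frac{224 \left(2 + 224 + 232\right)}{\left(22 + 47\right)^{2}} = \frac{224 \cdot 458}{69^{2}} = \frac{102592}{4761}$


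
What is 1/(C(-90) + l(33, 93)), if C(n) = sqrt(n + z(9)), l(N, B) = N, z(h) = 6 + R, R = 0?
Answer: 11/391 - 2*I*sqrt(21)/1173 ≈ 0.028133 - 0.0078134*I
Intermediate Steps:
z(h) = 6 (z(h) = 6 + 0 = 6)
C(n) = sqrt(6 + n) (C(n) = sqrt(n + 6) = sqrt(6 + n))
1/(C(-90) + l(33, 93)) = 1/(sqrt(6 - 90) + 33) = 1/(sqrt(-84) + 33) = 1/(2*I*sqrt(21) + 33) = 1/(33 + 2*I*sqrt(21))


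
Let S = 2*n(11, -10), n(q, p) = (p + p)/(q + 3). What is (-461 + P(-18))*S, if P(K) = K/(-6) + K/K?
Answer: 9140/7 ≈ 1305.7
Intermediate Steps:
P(K) = 1 - K/6 (P(K) = K*(-⅙) + 1 = -K/6 + 1 = 1 - K/6)
n(q, p) = 2*p/(3 + q) (n(q, p) = (2*p)/(3 + q) = 2*p/(3 + q))
S = -20/7 (S = 2*(2*(-10)/(3 + 11)) = 2*(2*(-10)/14) = 2*(2*(-10)*(1/14)) = 2*(-10/7) = -20/7 ≈ -2.8571)
(-461 + P(-18))*S = (-461 + (1 - ⅙*(-18)))*(-20/7) = (-461 + (1 + 3))*(-20/7) = (-461 + 4)*(-20/7) = -457*(-20/7) = 9140/7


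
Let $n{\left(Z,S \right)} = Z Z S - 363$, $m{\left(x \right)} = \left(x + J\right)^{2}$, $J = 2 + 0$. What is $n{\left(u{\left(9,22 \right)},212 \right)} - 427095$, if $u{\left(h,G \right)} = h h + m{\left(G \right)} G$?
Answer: $34479042450$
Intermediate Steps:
$J = 2$
$m{\left(x \right)} = \left(2 + x\right)^{2}$ ($m{\left(x \right)} = \left(x + 2\right)^{2} = \left(2 + x\right)^{2}$)
$u{\left(h,G \right)} = h^{2} + G \left(2 + G\right)^{2}$ ($u{\left(h,G \right)} = h h + \left(2 + G\right)^{2} G = h^{2} + G \left(2 + G\right)^{2}$)
$n{\left(Z,S \right)} = -363 + S Z^{2}$ ($n{\left(Z,S \right)} = Z^{2} S - 363 = S Z^{2} - 363 = -363 + S Z^{2}$)
$n{\left(u{\left(9,22 \right)},212 \right)} - 427095 = \left(-363 + 212 \left(9^{2} + 22 \left(2 + 22\right)^{2}\right)^{2}\right) - 427095 = \left(-363 + 212 \left(81 + 22 \cdot 24^{2}\right)^{2}\right) - 427095 = \left(-363 + 212 \left(81 + 22 \cdot 576\right)^{2}\right) - 427095 = \left(-363 + 212 \left(81 + 12672\right)^{2}\right) - 427095 = \left(-363 + 212 \cdot 12753^{2}\right) - 427095 = \left(-363 + 212 \cdot 162639009\right) - 427095 = \left(-363 + 34479469908\right) - 427095 = 34479469545 - 427095 = 34479042450$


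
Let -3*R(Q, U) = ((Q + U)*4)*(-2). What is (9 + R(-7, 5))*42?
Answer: 154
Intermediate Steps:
R(Q, U) = 8*Q/3 + 8*U/3 (R(Q, U) = -(Q + U)*4*(-2)/3 = -(4*Q + 4*U)*(-2)/3 = -(-8*Q - 8*U)/3 = 8*Q/3 + 8*U/3)
(9 + R(-7, 5))*42 = (9 + ((8/3)*(-7) + (8/3)*5))*42 = (9 + (-56/3 + 40/3))*42 = (9 - 16/3)*42 = (11/3)*42 = 154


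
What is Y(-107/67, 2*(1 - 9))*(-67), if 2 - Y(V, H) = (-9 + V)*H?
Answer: 11226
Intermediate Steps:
Y(V, H) = 2 - H*(-9 + V) (Y(V, H) = 2 - (-9 + V)*H = 2 - H*(-9 + V))
Y(-107/67, 2*(1 - 9))*(-67) = (2 + 9*(2*(1 - 9)) - 2*(1 - 9)*(-107/67))*(-67) = (2 + 9*(2*(-8)) - 2*(-8)*(-107*1/67))*(-67) = (2 + 9*(-16) - 1*(-16)*(-107/67))*(-67) = (2 - 144 - 1712/67)*(-67) = -11226/67*(-67) = 11226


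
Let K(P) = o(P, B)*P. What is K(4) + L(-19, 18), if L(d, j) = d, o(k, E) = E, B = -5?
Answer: -39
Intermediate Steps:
K(P) = -5*P
K(4) + L(-19, 18) = -5*4 - 19 = -20 - 19 = -39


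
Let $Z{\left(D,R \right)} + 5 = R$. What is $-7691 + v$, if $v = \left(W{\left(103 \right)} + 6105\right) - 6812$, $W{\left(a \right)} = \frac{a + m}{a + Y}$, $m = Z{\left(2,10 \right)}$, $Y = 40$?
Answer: $- \frac{1200806}{143} \approx -8397.3$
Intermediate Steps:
$Z{\left(D,R \right)} = -5 + R$
$m = 5$ ($m = -5 + 10 = 5$)
$W{\left(a \right)} = \frac{5 + a}{40 + a}$ ($W{\left(a \right)} = \frac{a + 5}{a + 40} = \frac{5 + a}{40 + a}$)
$v = - \frac{100993}{143}$ ($v = \left(\frac{5 + 103}{40 + 103} + 6105\right) - 6812 = \left(\frac{1}{143} \cdot 108 + 6105\right) - 6812 = \left(\frac{108}{143} + 6105\right) - 6812 = \frac{873123}{143} - 6812 = - \frac{100993}{143} \approx -706.25$)
$-7691 + v = -7691 - \frac{100993}{143} = - \frac{1200806}{143}$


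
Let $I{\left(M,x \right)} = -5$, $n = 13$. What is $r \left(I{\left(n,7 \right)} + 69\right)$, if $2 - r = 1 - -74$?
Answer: $-4672$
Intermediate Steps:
$r = -73$ ($r = 2 - \left(1 - -74\right) = 2 - \left(1 + 74\right) = 2 - 75 = -73$)
$r \left(I{\left(n,7 \right)} + 69\right) = - 73 \left(-5 + 69\right) = \left(-73\right) 64 = -4672$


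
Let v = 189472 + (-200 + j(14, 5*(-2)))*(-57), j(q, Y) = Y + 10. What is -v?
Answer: -200872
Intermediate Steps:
j(q, Y) = 10 + Y
v = 200872 (v = 189472 + (-200 + (10 + 5*(-2)))*(-57) = 189472 + (-200 + (10 - 10))*(-57) = 189472 + (-200 + 0)*(-57) = 189472 - 200*(-57) = 189472 + 11400 = 200872)
-v = -1*200872 = -200872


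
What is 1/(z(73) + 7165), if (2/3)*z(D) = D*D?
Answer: 2/30317 ≈ 6.5970e-5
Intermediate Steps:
z(D) = 3*D²/2 (z(D) = 3*(D*D)/2 = 3*D²/2)
1/(z(73) + 7165) = 1/((3/2)*73² + 7165) = 1/((3/2)*5329 + 7165) = 1/(15987/2 + 7165) = 1/(30317/2) = 2/30317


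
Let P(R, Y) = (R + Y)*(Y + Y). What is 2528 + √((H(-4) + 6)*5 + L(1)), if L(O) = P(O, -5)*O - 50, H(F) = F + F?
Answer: 2528 + 2*I*√5 ≈ 2528.0 + 4.4721*I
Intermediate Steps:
P(R, Y) = 2*Y*(R + Y) (P(R, Y) = (R + Y)*(2*Y) = 2*Y*(R + Y))
H(F) = 2*F
L(O) = -50 + O*(50 - 10*O) (L(O) = (2*(-5)*(O - 5))*O - 50 = (2*(-5)*(-5 + O))*O - 50 = (50 - 10*O)*O - 50 = O*(50 - 10*O) - 50 = -50 + O*(50 - 10*O))
2528 + √((H(-4) + 6)*5 + L(1)) = 2528 + √((2*(-4) + 6)*5 + (-50 - 10*1*(-5 + 1))) = 2528 + √((-8 + 6)*5 + (-50 - 10*1*(-4))) = 2528 + √(-2*5 + (-50 + 40)) = 2528 + √(-10 - 10) = 2528 + √(-20) = 2528 + 2*I*√5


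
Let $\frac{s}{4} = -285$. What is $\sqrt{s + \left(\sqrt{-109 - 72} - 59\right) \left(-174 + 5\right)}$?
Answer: $\sqrt{8831 - 169 i \sqrt{181}} \approx 94.736 - 12.0 i$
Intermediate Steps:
$s = -1140$ ($s = 4 \left(-285\right) = -1140$)
$\sqrt{s + \left(\sqrt{-109 - 72} - 59\right) \left(-174 + 5\right)} = \sqrt{-1140 + \left(\sqrt{-109 - 72} - 59\right) \left(-174 + 5\right)} = \sqrt{-1140 + \left(\sqrt{-181} - 59\right) \left(-169\right)} = \sqrt{-1140 + \left(i \sqrt{181} - 59\right) \left(-169\right)} = \sqrt{-1140 + \left(-59 + i \sqrt{181}\right) \left(-169\right)} = \sqrt{-1140 + \left(9971 - 169 i \sqrt{181}\right)} = \sqrt{8831 - 169 i \sqrt{181}}$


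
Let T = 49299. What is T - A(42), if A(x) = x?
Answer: 49257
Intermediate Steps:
T - A(42) = 49299 - 1*42 = 49299 - 42 = 49257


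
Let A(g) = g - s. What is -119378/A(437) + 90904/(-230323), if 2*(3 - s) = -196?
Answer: -1966145917/5527752 ≈ -355.69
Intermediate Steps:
s = 101 (s = 3 - ½*(-196) = 3 + 98 = 101)
A(g) = -101 + g (A(g) = g - 1*101 = g - 101 = -101 + g)
-119378/A(437) + 90904/(-230323) = -119378/(-101 + 437) + 90904/(-230323) = -119378/336 + 90904*(-1/230323) = -119378*1/336 - 90904/230323 = -8527/24 - 90904/230323 = -1966145917/5527752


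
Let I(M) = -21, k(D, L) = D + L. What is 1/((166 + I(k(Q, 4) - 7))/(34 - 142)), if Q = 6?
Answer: -108/145 ≈ -0.74483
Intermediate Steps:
1/((166 + I(k(Q, 4) - 7))/(34 - 142)) = 1/((166 - 21)/(34 - 142)) = 1/(145/(-108)) = 1/(145*(-1/108)) = 1/(-145/108) = -108/145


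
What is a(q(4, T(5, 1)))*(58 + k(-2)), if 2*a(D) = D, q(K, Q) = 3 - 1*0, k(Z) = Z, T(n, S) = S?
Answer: 84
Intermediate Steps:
q(K, Q) = 3 (q(K, Q) = 3 + 0 = 3)
a(D) = D/2
a(q(4, T(5, 1)))*(58 + k(-2)) = ((1/2)*3)*(58 - 2) = (3/2)*56 = 84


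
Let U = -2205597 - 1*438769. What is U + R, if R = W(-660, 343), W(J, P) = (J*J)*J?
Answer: -290140366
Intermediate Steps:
W(J, P) = J**3 (W(J, P) = J**2*J = J**3)
U = -2644366 (U = -2205597 - 438769 = -2644366)
R = -287496000 (R = (-660)**3 = -287496000)
U + R = -2644366 - 287496000 = -290140366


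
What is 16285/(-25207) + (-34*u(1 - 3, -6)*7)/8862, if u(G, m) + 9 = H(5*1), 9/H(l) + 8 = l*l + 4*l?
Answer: -80856943/196791049 ≈ -0.41088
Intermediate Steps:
H(l) = 9/(-8 + l² + 4*l) (H(l) = 9/(-8 + (l*l + 4*l)) = 9/(-8 + (l² + 4*l)) = 9/(-8 + l² + 4*l))
u(G, m) = -324/37 (u(G, m) = -9 + 9/(-8 + (5*1)² + 4*(5*1)) = -9 + 9/(-8 + 5² + 4*5) = -9 + 9/(-8 + 25 + 20) = -9 + 9/37 = -324/37)
16285/(-25207) + (-34*u(1 - 3, -6)*7)/8862 = 16285/(-25207) + (-34*(-324/37)*7)/8862 = 16285*(-1/25207) + ((11016/37)*7)*(1/8862) = -16285/25207 + (77112/37)*(1/8862) = -16285/25207 + 1836/7807 = -80856943/196791049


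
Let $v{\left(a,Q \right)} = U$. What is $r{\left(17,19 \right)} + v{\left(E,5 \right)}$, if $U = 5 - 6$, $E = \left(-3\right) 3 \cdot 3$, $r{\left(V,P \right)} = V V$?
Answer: $288$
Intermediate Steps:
$r{\left(V,P \right)} = V^{2}$
$E = -27$ ($E = \left(-9\right) 3 = -27$)
$U = -1$ ($U = 5 - 6 = -1$)
$v{\left(a,Q \right)} = -1$
$r{\left(17,19 \right)} + v{\left(E,5 \right)} = 17^{2} - 1 = 289 - 1 = 288$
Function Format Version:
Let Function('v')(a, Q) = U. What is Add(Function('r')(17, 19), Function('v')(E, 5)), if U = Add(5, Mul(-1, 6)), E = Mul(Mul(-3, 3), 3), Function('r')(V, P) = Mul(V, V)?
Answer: 288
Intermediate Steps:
Function('r')(V, P) = Pow(V, 2)
E = -27 (E = Mul(-9, 3) = -27)
U = -1 (U = Add(5, -6) = -1)
Function('v')(a, Q) = -1
Add(Function('r')(17, 19), Function('v')(E, 5)) = Add(Pow(17, 2), -1) = Add(289, -1) = 288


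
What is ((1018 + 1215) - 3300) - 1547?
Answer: -2614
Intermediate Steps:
((1018 + 1215) - 3300) - 1547 = (2233 - 3300) - 1547 = -1067 - 1547 = -2614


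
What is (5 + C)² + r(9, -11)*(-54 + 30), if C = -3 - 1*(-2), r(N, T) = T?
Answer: 280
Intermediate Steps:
C = -1 (C = -3 + 2 = -1)
(5 + C)² + r(9, -11)*(-54 + 30) = (5 - 1)² - 11*(-54 + 30) = 4² - 11*(-24) = 16 + 264 = 280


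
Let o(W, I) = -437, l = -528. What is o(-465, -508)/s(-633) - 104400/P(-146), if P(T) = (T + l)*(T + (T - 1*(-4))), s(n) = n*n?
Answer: -291088601/540128772 ≈ -0.53892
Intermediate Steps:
s(n) = n²
P(T) = (-528 + T)*(4 + 2*T) (P(T) = (T - 528)*(T + (T - 1*(-4))) = (-528 + T)*(T + (T + 4)) = (-528 + T)*(T + (4 + T)) = (-528 + T)*(4 + 2*T))
o(-465, -508)/s(-633) - 104400/P(-146) = -437/((-633)²) - 104400/(-2112 - 1052*(-146) + 2*(-146)²) = -437/400689 - 104400/(-2112 + 153592 + 2*21316) = -437*1/400689 - 104400/(-2112 + 153592 + 42632) = -437/400689 - 104400/194112 = -437/400689 - 104400*1/194112 = -437/400689 - 725/1348 = -291088601/540128772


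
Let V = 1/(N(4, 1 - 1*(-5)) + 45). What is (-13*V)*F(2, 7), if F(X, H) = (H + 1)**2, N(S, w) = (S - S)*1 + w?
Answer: -832/51 ≈ -16.314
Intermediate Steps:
N(S, w) = w (N(S, w) = 0*1 + w = 0 + w = w)
F(X, H) = (1 + H)**2
V = 1/51 (V = 1/((1 - 1*(-5)) + 45) = 1/((1 + 5) + 45) = 1/(6 + 45) = 1/51 ≈ 0.019608)
(-13*V)*F(2, 7) = (-13*1/51)*(1 + 7)**2 = -13/51*8**2 = -13/51*64 = -832/51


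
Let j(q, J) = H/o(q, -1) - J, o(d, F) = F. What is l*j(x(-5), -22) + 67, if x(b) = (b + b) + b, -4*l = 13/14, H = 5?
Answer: 3531/56 ≈ 63.054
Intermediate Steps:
l = -13/56 (l = -13/(4*14) = -¼*13/14 = -13/56 ≈ -0.23214)
x(b) = 3*b (x(b) = 2*b + b = 3*b)
j(q, J) = -5 - J (j(q, J) = 5/(-1) - J = 5*(-1) - J = -5 - J)
l*j(x(-5), -22) + 67 = -13*(-5 - 1*(-22))/56 + 67 = -13*(-5 + 22)/56 + 67 = -13/56*17 + 67 = -221/56 + 67 = 3531/56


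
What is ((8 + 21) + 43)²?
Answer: 5184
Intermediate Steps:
((8 + 21) + 43)² = (29 + 43)² = 72² = 5184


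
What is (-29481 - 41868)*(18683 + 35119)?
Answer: -3838718898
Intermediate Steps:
(-29481 - 41868)*(18683 + 35119) = -71349*53802 = -3838718898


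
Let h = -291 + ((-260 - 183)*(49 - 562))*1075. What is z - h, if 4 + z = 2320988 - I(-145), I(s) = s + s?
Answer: -241981860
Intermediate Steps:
I(s) = 2*s
z = 2321274 (z = -4 + (2320988 - 2*(-145)) = -4 + (2320988 - 1*(-290)) = -4 + (2320988 + 290) = -4 + 2321278 = 2321274)
h = 244303134 (h = -291 - 443*(-513)*1075 = -291 + 227259*1075 = -291 + 244303425 = 244303134)
z - h = 2321274 - 1*244303134 = 2321274 - 244303134 = -241981860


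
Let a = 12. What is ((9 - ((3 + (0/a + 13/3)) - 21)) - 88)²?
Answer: 38416/9 ≈ 4268.4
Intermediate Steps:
((9 - ((3 + (0/a + 13/3)) - 21)) - 88)² = ((9 - ((3 + (0/12 + 13/3)) - 21)) - 88)² = ((9 - ((3 + (0*(1/12) + 13*(⅓))) - 21)) - 88)² = ((9 - ((3 + (0 + 13/3)) - 21)) - 88)² = ((9 - ((3 + 13/3) - 21)) - 88)² = ((9 - (22/3 - 21)) - 88)² = ((9 - 1*(-41/3)) - 88)² = ((9 + 41/3) - 88)² = (68/3 - 88)² = (-196/3)² = 38416/9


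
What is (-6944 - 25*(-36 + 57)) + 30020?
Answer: 22551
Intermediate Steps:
(-6944 - 25*(-36 + 57)) + 30020 = (-6944 - 25*21) + 30020 = (-6944 - 525) + 30020 = -7469 + 30020 = 22551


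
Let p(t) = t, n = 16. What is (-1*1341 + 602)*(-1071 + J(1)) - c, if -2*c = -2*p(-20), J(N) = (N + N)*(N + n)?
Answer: 766363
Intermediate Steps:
J(N) = 2*N*(16 + N) (J(N) = (N + N)*(N + 16) = (2*N)*(16 + N) = 2*N*(16 + N))
c = -20 (c = -(-1)*(-20) = -½*40 = -20)
(-1*1341 + 602)*(-1071 + J(1)) - c = (-1*1341 + 602)*(-1071 + 2*1*(16 + 1)) - 1*(-20) = (-1341 + 602)*(-1071 + 2*1*17) + 20 = -739*(-1071 + 34) + 20 = -739*(-1037) + 20 = 766343 + 20 = 766363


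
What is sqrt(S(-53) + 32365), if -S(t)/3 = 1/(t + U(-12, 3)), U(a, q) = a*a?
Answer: 2*sqrt(67003573)/91 ≈ 179.90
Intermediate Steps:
U(a, q) = a**2
S(t) = -3/(144 + t) (S(t) = -3/(t + (-12)**2) = -3/(t + 144) = -3/(144 + t))
sqrt(S(-53) + 32365) = sqrt(-3/(144 - 53) + 32365) = sqrt(-3/91 + 32365) = sqrt(2945212/91) = 2*sqrt(67003573)/91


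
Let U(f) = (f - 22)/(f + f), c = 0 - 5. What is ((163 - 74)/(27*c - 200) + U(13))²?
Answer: 28398241/75864100 ≈ 0.37433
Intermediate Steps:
c = -5
U(f) = (-22 + f)/(2*f) (U(f) = (-22 + f)/((2*f)) = (-22 + f)*(1/(2*f)) = (-22 + f)/(2*f))
((163 - 74)/(27*c - 200) + U(13))² = ((163 - 74)/(27*(-5) - 200) + (½)*(-22 + 13)/13)² = (89/(-135 - 200) + (½)*(1/13)*(-9))² = (89/(-335) - 9/26)² = (89*(-1/335) - 9/26)² = (-89/335 - 9/26)² = (-5329/8710)² = 28398241/75864100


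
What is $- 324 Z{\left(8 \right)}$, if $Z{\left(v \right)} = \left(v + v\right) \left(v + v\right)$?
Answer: $-82944$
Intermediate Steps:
$Z{\left(v \right)} = 4 v^{2}$ ($Z{\left(v \right)} = 2 v 2 v = 4 v^{2}$)
$- 324 Z{\left(8 \right)} = - 324 \cdot 4 \cdot 8^{2} = - 324 \cdot 4 \cdot 64 = \left(-324\right) 256 = -82944$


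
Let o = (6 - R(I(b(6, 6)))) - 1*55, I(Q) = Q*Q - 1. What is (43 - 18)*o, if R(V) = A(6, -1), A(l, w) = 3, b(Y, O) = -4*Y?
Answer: -1300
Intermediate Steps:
I(Q) = -1 + Q² (I(Q) = Q² - 1 = -1 + Q²)
R(V) = 3
o = -52 (o = (6 - 1*3) - 1*55 = (6 - 3) - 55 = 3 - 55 = -52)
(43 - 18)*o = (43 - 18)*(-52) = 25*(-52) = -1300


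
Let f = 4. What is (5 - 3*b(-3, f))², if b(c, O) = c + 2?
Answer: 64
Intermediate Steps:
b(c, O) = 2 + c
(5 - 3*b(-3, f))² = (5 - 3*(2 - 3))² = (5 - 3*(-1))² = (5 + 3)² = 8² = 64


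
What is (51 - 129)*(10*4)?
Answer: -3120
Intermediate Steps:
(51 - 129)*(10*4) = -78*40 = -3120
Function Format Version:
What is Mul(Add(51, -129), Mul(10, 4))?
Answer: -3120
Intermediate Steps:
Mul(Add(51, -129), Mul(10, 4)) = Mul(-78, 40) = -3120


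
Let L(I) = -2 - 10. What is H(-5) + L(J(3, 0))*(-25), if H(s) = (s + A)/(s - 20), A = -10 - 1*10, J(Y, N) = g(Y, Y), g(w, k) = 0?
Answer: 301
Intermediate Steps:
J(Y, N) = 0
A = -20 (A = -10 - 10 = -20)
L(I) = -12
H(s) = 1 (H(s) = (s - 20)/(s - 20) = (-20 + s)/(-20 + s) = 1)
H(-5) + L(J(3, 0))*(-25) = 1 - 12*(-25) = 1 + 300 = 301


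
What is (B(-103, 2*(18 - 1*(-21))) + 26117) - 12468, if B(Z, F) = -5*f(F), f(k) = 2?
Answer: 13639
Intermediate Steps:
B(Z, F) = -10 (B(Z, F) = -5*2 = -10)
(B(-103, 2*(18 - 1*(-21))) + 26117) - 12468 = (-10 + 26117) - 12468 = 26107 - 12468 = 13639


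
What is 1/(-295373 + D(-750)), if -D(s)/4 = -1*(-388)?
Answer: -1/296925 ≈ -3.3679e-6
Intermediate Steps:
D(s) = -1552 (D(s) = -(-4)*(-388) = -4*388 = -1552)
1/(-295373 + D(-750)) = 1/(-295373 - 1552) = 1/(-296925) = -1/296925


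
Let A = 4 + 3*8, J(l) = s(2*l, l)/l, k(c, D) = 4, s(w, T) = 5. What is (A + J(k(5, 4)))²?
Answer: 13689/16 ≈ 855.56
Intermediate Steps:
J(l) = 5/l
A = 28 (A = 4 + 24 = 28)
(A + J(k(5, 4)))² = (28 + 5/4)² = (117/4)² = 13689/16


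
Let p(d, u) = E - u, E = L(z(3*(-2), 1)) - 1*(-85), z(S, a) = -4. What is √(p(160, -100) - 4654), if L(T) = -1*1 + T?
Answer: I*√4474 ≈ 66.888*I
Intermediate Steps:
L(T) = -1 + T
E = 80 (E = (-1 - 4) - 1*(-85) = -5 + 85 = 80)
p(d, u) = 80 - u
√(p(160, -100) - 4654) = √((80 - 1*(-100)) - 4654) = √((80 + 100) - 4654) = √(180 - 4654) = √(-4474) = I*√4474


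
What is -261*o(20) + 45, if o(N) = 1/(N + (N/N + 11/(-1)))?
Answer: 189/10 ≈ 18.900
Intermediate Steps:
o(N) = 1/(-10 + N) (o(N) = 1/(N + (1 + 11*(-1))) = 1/(N + (1 - 11)) = 1/(N - 10) = 1/(-10 + N))
-261*o(20) + 45 = -261/(-10 + 20) + 45 = -261/10 + 45 = 189/10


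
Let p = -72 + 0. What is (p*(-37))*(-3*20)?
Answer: -159840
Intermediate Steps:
p = -72
(p*(-37))*(-3*20) = (-72*(-37))*(-3*20) = 2664*(-60) = -159840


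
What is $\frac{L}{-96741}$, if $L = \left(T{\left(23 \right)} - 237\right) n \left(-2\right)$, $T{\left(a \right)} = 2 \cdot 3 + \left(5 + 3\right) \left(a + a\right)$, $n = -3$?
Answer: $- \frac{274}{32247} \approx -0.0084969$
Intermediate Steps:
$T{\left(a \right)} = 6 + 16 a$ ($T{\left(a \right)} = 6 + 8 \cdot 2 a = 6 + 16 a$)
$L = 822$ ($L = \left(\left(6 + 16 \cdot 23\right) - 237\right) \left(\left(-3\right) \left(-2\right)\right) = \left(\left(6 + 368\right) - 237\right) 6 = \left(374 - 237\right) 6 = 137 \cdot 6 = 822$)
$\frac{L}{-96741} = \frac{822}{-96741} = 822 \left(- \frac{1}{96741}\right) = - \frac{274}{32247}$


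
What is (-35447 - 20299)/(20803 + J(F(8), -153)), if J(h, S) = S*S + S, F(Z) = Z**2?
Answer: -55746/44059 ≈ -1.2653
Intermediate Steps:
J(h, S) = S + S**2 (J(h, S) = S**2 + S = S + S**2)
(-35447 - 20299)/(20803 + J(F(8), -153)) = (-35447 - 20299)/(20803 - 153*(1 - 153)) = -55746/(20803 - 153*(-152)) = -55746/(20803 + 23256) = -55746/44059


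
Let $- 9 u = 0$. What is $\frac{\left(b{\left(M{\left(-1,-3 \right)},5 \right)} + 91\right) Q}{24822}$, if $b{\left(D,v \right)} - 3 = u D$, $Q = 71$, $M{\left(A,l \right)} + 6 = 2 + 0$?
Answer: $\frac{3337}{12411} \approx 0.26887$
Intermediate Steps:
$u = 0$ ($u = \left(- \frac{1}{9}\right) 0 = 0$)
$M{\left(A,l \right)} = -4$ ($M{\left(A,l \right)} = -6 + \left(2 + 0\right) = -6 + 2 = -4$)
$b{\left(D,v \right)} = 3$ ($b{\left(D,v \right)} = 3 + 0 D = 3 + 0 = 3$)
$\frac{\left(b{\left(M{\left(-1,-3 \right)},5 \right)} + 91\right) Q}{24822} = \frac{\left(3 + 91\right) 71}{24822} = 94 \cdot 71 \cdot \frac{1}{24822} = 6674 \cdot \frac{1}{24822} = \frac{3337}{12411}$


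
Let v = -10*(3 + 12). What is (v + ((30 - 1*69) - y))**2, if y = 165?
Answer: 125316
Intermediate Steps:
v = -150 (v = -10*15 = -150)
(v + ((30 - 1*69) - y))**2 = (-150 + ((30 - 1*69) - 1*165))**2 = (-150 + ((30 - 69) - 165))**2 = (-150 + (-39 - 165))**2 = (-150 - 204)**2 = (-354)**2 = 125316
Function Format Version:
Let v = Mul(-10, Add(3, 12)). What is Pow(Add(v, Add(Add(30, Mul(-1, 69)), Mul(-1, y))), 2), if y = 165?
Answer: 125316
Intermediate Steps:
v = -150 (v = Mul(-10, 15) = -150)
Pow(Add(v, Add(Add(30, Mul(-1, 69)), Mul(-1, y))), 2) = Pow(Add(-150, Add(Add(30, Mul(-1, 69)), Mul(-1, 165))), 2) = Pow(Add(-150, Add(Add(30, -69), -165)), 2) = Pow(Add(-150, Add(-39, -165)), 2) = Pow(Add(-150, -204), 2) = Pow(-354, 2) = 125316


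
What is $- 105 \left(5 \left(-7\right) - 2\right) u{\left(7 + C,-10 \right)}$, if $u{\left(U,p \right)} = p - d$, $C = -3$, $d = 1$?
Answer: $-42735$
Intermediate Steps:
$u{\left(U,p \right)} = -1 + p$ ($u{\left(U,p \right)} = p - 1 = -1 + p$)
$- 105 \left(5 \left(-7\right) - 2\right) u{\left(7 + C,-10 \right)} = - 105 \left(5 \left(-7\right) - 2\right) \left(-1 - 10\right) = - 105 \left(-35 - 2\right) \left(-11\right) = \left(-105\right) \left(-37\right) \left(-11\right) = 3885 \left(-11\right) = -42735$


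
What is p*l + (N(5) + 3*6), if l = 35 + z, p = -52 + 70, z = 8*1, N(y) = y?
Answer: 797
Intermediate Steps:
z = 8
p = 18
l = 43 (l = 35 + 8 = 43)
p*l + (N(5) + 3*6) = 18*43 + (5 + 3*6) = 774 + (5 + 18) = 774 + 23 = 797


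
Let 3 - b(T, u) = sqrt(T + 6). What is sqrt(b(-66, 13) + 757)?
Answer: sqrt(760 - 2*I*sqrt(15)) ≈ 27.568 - 0.1405*I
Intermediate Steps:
b(T, u) = 3 - sqrt(6 + T) (b(T, u) = 3 - sqrt(T + 6) = 3 - sqrt(6 + T))
sqrt(b(-66, 13) + 757) = sqrt((3 - sqrt(6 - 66)) + 757) = sqrt((3 - sqrt(-60)) + 757) = sqrt((3 - 2*I*sqrt(15)) + 757) = sqrt(760 - 2*I*sqrt(15))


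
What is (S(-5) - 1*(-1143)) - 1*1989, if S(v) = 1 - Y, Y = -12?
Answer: -833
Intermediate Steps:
S(v) = 13 (S(v) = 1 - 1*(-12) = 1 + 12 = 13)
(S(-5) - 1*(-1143)) - 1*1989 = (13 - 1*(-1143)) - 1*1989 = (13 + 1143) - 1989 = 1156 - 1989 = -833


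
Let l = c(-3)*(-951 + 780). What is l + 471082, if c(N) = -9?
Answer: 472621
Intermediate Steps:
l = 1539 (l = -9*(-951 + 780) = -9*(-171) = 1539)
l + 471082 = 1539 + 471082 = 472621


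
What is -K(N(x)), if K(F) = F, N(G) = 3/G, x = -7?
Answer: 3/7 ≈ 0.42857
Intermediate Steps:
-K(N(x)) = -3/(-7) = -3*(-1)/7 = -1*(-3/7) = 3/7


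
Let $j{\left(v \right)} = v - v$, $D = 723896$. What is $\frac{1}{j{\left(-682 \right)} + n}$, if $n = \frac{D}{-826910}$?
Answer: $- \frac{413455}{361948} \approx -1.1423$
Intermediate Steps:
$j{\left(v \right)} = 0$
$n = - \frac{361948}{413455}$ ($n = \frac{723896}{-826910} = 723896 \left(- \frac{1}{826910}\right) = - \frac{361948}{413455} \approx -0.87542$)
$\frac{1}{j{\left(-682 \right)} + n} = \frac{1}{0 - \frac{361948}{413455}} = \frac{1}{- \frac{361948}{413455}} = - \frac{413455}{361948}$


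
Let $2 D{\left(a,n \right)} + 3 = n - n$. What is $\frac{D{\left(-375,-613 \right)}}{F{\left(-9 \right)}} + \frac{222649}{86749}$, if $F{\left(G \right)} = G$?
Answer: $\frac{1422643}{520494} \approx 2.7333$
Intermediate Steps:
$D{\left(a,n \right)} = - \frac{3}{2}$ ($D{\left(a,n \right)} = - \frac{3}{2} + \frac{n - n}{2} = - \frac{3}{2} + \frac{1}{2} \cdot 0 = - \frac{3}{2} + 0 = - \frac{3}{2}$)
$\frac{D{\left(-375,-613 \right)}}{F{\left(-9 \right)}} + \frac{222649}{86749} = - \frac{3}{2 \left(-9\right)} + \frac{222649}{86749} = \left(- \frac{3}{2}\right) \left(- \frac{1}{9}\right) + 222649 \cdot \frac{1}{86749} = \frac{1}{6} + \frac{222649}{86749} = \frac{1422643}{520494}$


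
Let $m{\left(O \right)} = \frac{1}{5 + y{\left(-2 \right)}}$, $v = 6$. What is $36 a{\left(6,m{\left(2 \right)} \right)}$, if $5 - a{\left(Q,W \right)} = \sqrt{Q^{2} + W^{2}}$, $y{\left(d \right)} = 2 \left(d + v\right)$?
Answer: $180 - \frac{36 \sqrt{6085}}{13} \approx -36.018$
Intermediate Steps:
$y{\left(d \right)} = 12 + 2 d$ ($y{\left(d \right)} = 2 \left(d + 6\right) = 2 \left(6 + d\right) = 12 + 2 d$)
$m{\left(O \right)} = \frac{1}{13}$ ($m{\left(O \right)} = \frac{1}{5 + \left(12 + 2 \left(-2\right)\right)} = \frac{1}{5 + \left(12 - 4\right)} = \frac{1}{5 + 8} = \frac{1}{13}$)
$a{\left(Q,W \right)} = 5 - \sqrt{Q^{2} + W^{2}}$
$36 a{\left(6,m{\left(2 \right)} \right)} = 36 \left(5 - \sqrt{6^{2} + \left(\frac{1}{13}\right)^{2}}\right) = 36 \left(5 - \sqrt{36 + \frac{1}{169}}\right) = 36 \left(5 - \sqrt{\frac{6085}{169}}\right) = 36 \left(5 - \frac{\sqrt{6085}}{13}\right) = 180 - \frac{36 \sqrt{6085}}{13}$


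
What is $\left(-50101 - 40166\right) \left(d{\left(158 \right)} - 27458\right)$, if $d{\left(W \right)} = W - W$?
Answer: $2478551286$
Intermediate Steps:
$d{\left(W \right)} = 0$
$\left(-50101 - 40166\right) \left(d{\left(158 \right)} - 27458\right) = \left(-50101 - 40166\right) \left(0 - 27458\right) = \left(-90267\right) \left(-27458\right) = 2478551286$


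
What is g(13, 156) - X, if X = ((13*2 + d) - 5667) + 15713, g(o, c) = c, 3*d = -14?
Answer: -29734/3 ≈ -9911.3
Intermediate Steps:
d = -14/3 (d = (⅓)*(-14) = -14/3 ≈ -4.6667)
X = 30202/3 (X = ((13*2 - 14/3) - 5667) + 15713 = ((26 - 14/3) - 5667) + 15713 = (64/3 - 5667) + 15713 = -16937/3 + 15713 = 30202/3 ≈ 10067.)
g(13, 156) - X = 156 - 1*30202/3 = 156 - 30202/3 = -29734/3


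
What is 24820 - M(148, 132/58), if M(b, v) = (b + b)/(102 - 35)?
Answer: 1662644/67 ≈ 24816.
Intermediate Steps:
M(b, v) = 2*b/67 (M(b, v) = (2*b)/67 = (2*b)*(1/67) = 2*b/67)
24820 - M(148, 132/58) = 24820 - 2*148/67 = 24820 - 1*296/67 = 24820 - 296/67 = 1662644/67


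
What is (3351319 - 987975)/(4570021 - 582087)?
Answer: 1181672/1993967 ≈ 0.59262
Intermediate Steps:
(3351319 - 987975)/(4570021 - 582087) = 2363344/3987934 = 2363344*(1/3987934) = 1181672/1993967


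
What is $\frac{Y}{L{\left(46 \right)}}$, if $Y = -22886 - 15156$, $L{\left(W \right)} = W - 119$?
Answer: $\frac{38042}{73} \approx 521.12$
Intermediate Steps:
$L{\left(W \right)} = -119 + W$
$Y = -38042$
$\frac{Y}{L{\left(46 \right)}} = - \frac{38042}{-119 + 46} = - \frac{38042}{-73} = \left(-38042\right) \left(- \frac{1}{73}\right) = \frac{38042}{73}$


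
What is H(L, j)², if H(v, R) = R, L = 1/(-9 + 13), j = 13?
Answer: 169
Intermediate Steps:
L = ¼ (L = 1/4 = ¼ ≈ 0.25000)
H(L, j)² = 13² = 169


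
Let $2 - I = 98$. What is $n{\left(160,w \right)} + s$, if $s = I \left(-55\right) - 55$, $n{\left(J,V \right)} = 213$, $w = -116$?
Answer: $5438$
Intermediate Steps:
$I = -96$ ($I = 2 - 98 = -96$)
$s = 5225$ ($s = \left(-96\right) \left(-55\right) - 55 = 5280 - 55 = 5225$)
$n{\left(160,w \right)} + s = 213 + 5225 = 5438$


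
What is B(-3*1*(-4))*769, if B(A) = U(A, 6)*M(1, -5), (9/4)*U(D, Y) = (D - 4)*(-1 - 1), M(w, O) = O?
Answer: 246080/9 ≈ 27342.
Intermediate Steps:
U(D, Y) = 32/9 - 8*D/9 (U(D, Y) = 4*((D - 4)*(-1 - 1))/9 = 4*((-4 + D)*(-2))/9 = 4*(8 - 2*D)/9 = 32/9 - 8*D/9)
B(A) = -160/9 + 40*A/9 (B(A) = (32/9 - 8*A/9)*(-5) = -160/9 + 40*A/9)
B(-3*1*(-4))*769 = (-160/9 + 40*(-3*1*(-4))/9)*769 = (-160/9 + 40*(-3*(-4))/9)*769 = (-160/9 + (40/9)*12)*769 = (-160/9 + 160/3)*769 = (320/9)*769 = 246080/9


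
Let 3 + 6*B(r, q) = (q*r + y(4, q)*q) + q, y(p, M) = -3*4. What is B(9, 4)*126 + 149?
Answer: -82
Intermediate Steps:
y(p, M) = -12
B(r, q) = -1/2 - 11*q/6 + q*r/6 (B(r, q) = -1/2 + ((q*r - 12*q) + q)/6 = -1/2 + ((-12*q + q*r) + q)/6 = -1/2 + (-11*q + q*r)/6 = -1/2 + (-11*q/6 + q*r/6) = -1/2 - 11*q/6 + q*r/6)
B(9, 4)*126 + 149 = (-1/2 - 11/6*4 + (1/6)*4*9)*126 + 149 = (-1/2 - 22/3 + 6)*126 + 149 = -11/6*126 + 149 = -231 + 149 = -82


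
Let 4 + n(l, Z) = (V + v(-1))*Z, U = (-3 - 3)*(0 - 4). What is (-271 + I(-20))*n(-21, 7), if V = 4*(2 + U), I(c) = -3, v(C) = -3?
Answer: -192622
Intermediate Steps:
U = 24 (U = -6*(-4) = 24)
V = 104 (V = 4*(2 + 24) = 4*26 = 104)
n(l, Z) = -4 + 101*Z (n(l, Z) = -4 + (104 - 3)*Z = -4 + 101*Z)
(-271 + I(-20))*n(-21, 7) = (-271 - 3)*(-4 + 101*7) = -274*(-4 + 707) = -274*703 = -192622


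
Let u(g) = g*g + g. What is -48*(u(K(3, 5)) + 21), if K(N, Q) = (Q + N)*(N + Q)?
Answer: -200688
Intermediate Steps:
K(N, Q) = (N + Q)² (K(N, Q) = (N + Q)*(N + Q) = (N + Q)²)
u(g) = g + g² (u(g) = g² + g = g + g²)
-48*(u(K(3, 5)) + 21) = -48*((3 + 5)²*(1 + (3 + 5)²) + 21) = -48*(8²*(1 + 8²) + 21) = -48*(64*(1 + 64) + 21) = -48*(64*65 + 21) = -48*(4160 + 21) = -48*4181 = -200688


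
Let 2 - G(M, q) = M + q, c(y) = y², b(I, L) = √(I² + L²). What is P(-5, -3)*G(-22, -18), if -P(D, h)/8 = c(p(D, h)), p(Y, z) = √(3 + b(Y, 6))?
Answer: -1008 - 336*√61 ≈ -3632.2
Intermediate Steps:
p(Y, z) = √(3 + √(36 + Y²)) (p(Y, z) = √(3 + √(Y² + 6²)) = √(3 + √(Y² + 36)) = √(3 + √(36 + Y²)))
G(M, q) = 2 - M - q (G(M, q) = 2 - (M + q) = 2 + (-M - q) = 2 - M - q)
P(D, h) = -24 - 8*√(36 + D²) (P(D, h) = -(24 + 8*√(36 + D²)) = -8*(3 + √(36 + D²)) = -24 - 8*√(36 + D²))
P(-5, -3)*G(-22, -18) = (-24 - 8*√(36 + (-5)²))*(2 - 1*(-22) - 1*(-18)) = (-24 - 8*√(36 + 25))*(2 + 22 + 18) = (-24 - 8*√61)*42 = -1008 - 336*√61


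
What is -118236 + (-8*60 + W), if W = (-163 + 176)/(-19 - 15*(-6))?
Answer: -8428823/71 ≈ -1.1872e+5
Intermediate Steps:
W = 13/71 (W = 13/(-19 + 90) = 13/71 ≈ 0.18310)
-118236 + (-8*60 + W) = -118236 + (-8*60 + 13/71) = -118236 + (-480 + 13/71) = -118236 - 34067/71 = -8428823/71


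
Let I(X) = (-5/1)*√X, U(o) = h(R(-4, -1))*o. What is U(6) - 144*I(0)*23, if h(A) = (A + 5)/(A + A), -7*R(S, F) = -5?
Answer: 24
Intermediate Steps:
R(S, F) = 5/7 (R(S, F) = -⅐*(-5) = 5/7)
h(A) = (5 + A)/(2*A) (h(A) = (5 + A)/((2*A)) = (5 + A)*(1/(2*A)) = (5 + A)/(2*A))
U(o) = 4*o (U(o) = ((5 + 5/7)/(2*(5/7)))*o = ((½)*(7/5)*(40/7))*o = 4*o)
I(X) = -5*√X (I(X) = (-5*1)*√X = -5*√X)
U(6) - 144*I(0)*23 = 4*6 - 144*(-5*√0)*23 = 24 - 144*(-5*0)*23 = 24 - 0*23 = 24 - 144*0 = 24 + 0 = 24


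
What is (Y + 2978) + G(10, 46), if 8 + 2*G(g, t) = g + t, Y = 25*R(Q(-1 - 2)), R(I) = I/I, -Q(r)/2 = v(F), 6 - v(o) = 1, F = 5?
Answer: 3027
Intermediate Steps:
v(o) = 5 (v(o) = 6 - 1*1 = 6 - 1 = 5)
Q(r) = -10 (Q(r) = -2*5 = -10)
R(I) = 1
Y = 25 (Y = 25*1 = 25)
G(g, t) = -4 + g/2 + t/2 (G(g, t) = -4 + (g + t)/2 = -4 + (g/2 + t/2) = -4 + g/2 + t/2)
(Y + 2978) + G(10, 46) = (25 + 2978) + (-4 + (½)*10 + (½)*46) = 3003 + (-4 + 5 + 23) = 3003 + 24 = 3027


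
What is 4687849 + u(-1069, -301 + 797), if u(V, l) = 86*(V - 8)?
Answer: 4595227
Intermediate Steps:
u(V, l) = -688 + 86*V (u(V, l) = 86*(-8 + V) = -688 + 86*V)
4687849 + u(-1069, -301 + 797) = 4687849 + (-688 + 86*(-1069)) = 4687849 + (-688 - 91934) = 4687849 - 92622 = 4595227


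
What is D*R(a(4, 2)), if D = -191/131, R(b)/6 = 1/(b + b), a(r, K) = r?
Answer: -573/524 ≈ -1.0935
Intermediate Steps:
R(b) = 3/b (R(b) = 6/(b + b) = 6/((2*b)) = 6*(1/(2*b)) = 3/b)
D = -191/131 (D = -191*1/131 = -191/131 ≈ -1.4580)
D*R(a(4, 2)) = -573/(131*4) = -191/131*¾ = -573/524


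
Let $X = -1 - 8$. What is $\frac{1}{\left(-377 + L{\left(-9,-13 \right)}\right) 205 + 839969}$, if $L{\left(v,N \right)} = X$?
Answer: $\frac{1}{760839} \approx 1.3143 \cdot 10^{-6}$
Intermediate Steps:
$X = -9$
$L{\left(v,N \right)} = -9$
$\frac{1}{\left(-377 + L{\left(-9,-13 \right)}\right) 205 + 839969} = \frac{1}{\left(-377 - 9\right) 205 + 839969} = \frac{1}{\left(-386\right) 205 + 839969} = \frac{1}{-79130 + 839969} = \frac{1}{760839}$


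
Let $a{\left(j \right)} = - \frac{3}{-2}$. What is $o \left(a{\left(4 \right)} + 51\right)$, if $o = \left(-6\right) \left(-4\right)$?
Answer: $1260$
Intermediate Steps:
$a{\left(j \right)} = \frac{3}{2}$ ($a{\left(j \right)} = \left(-3\right) \left(- \frac{1}{2}\right) = \frac{3}{2}$)
$o = 24$
$o \left(a{\left(4 \right)} + 51\right) = 24 \left(\frac{3}{2} + 51\right) = 24 \cdot \frac{105}{2} = 1260$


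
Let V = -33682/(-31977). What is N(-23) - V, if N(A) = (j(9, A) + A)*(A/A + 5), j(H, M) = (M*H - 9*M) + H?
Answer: -247250/2907 ≈ -85.053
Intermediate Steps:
V = 3062/2907 (V = -33682*(-1/31977) = 3062/2907 ≈ 1.0533)
j(H, M) = H - 9*M + H*M (j(H, M) = (H*M - 9*M) + H = (-9*M + H*M) + H = H - 9*M + H*M)
N(A) = 54 + 6*A (N(A) = ((9 - 9*A + 9*A) + A)*(A/A + 5) = (9 + A)*(1 + 5) = (9 + A)*6 = 54 + 6*A)
N(-23) - V = (54 + 6*(-23)) - 1*3062/2907 = (54 - 138) - 3062/2907 = -84 - 3062/2907 = -247250/2907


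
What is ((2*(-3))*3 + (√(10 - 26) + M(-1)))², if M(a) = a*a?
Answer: 273 - 136*I ≈ 273.0 - 136.0*I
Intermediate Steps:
M(a) = a²
((2*(-3))*3 + (√(10 - 26) + M(-1)))² = ((2*(-3))*3 + (√(10 - 26) + (-1)²))² = (-6*3 + (√(-16) + 1))² = (-18 + (4*I + 1))² = (-18 + (1 + 4*I))² = (-17 + 4*I)²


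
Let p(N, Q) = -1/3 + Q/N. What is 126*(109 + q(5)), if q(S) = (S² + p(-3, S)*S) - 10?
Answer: 14364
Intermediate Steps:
p(N, Q) = -⅓ + Q/N (p(N, Q) = -1*⅓ + Q/N = -⅓ + Q/N)
q(S) = -10 + S² + S*(-⅓ - S/3) (q(S) = (S² + ((S - ⅓*(-3))/(-3))*S) - 10 = (S² + (-(S + 1)/3)*S) - 10 = (S² + (-(1 + S)/3)*S) - 10 = (S² + (-⅓ - S/3)*S) - 10 = (S² + S*(-⅓ - S/3)) - 10 = -10 + S² + S*(-⅓ - S/3))
126*(109 + q(5)) = 126*(109 + (-10 - ⅓*5 + (⅔)*5²)) = 126*(109 + (-10 - 5/3 + (⅔)*25)) = 126*(109 + (-10 - 5/3 + 50/3)) = 126*(109 + 5) = 126*114 = 14364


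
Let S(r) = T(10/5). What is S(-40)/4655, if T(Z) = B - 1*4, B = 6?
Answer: 2/4655 ≈ 0.00042965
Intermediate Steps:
T(Z) = 2 (T(Z) = 6 - 1*4 = 6 - 4 = 2)
S(r) = 2
S(-40)/4655 = 2/4655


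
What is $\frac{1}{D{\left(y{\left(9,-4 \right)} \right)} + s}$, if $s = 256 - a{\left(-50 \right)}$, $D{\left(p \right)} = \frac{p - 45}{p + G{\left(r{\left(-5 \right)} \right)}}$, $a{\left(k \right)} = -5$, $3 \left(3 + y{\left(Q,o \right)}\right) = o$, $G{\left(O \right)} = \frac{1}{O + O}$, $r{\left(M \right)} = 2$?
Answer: $\frac{49}{13381} \approx 0.0036619$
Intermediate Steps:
$G{\left(O \right)} = \frac{1}{2 O}$
$y{\left(Q,o \right)} = -3 + \frac{o}{3}$
$D{\left(p \right)} = \frac{-45 + p}{\frac{1}{4} + p}$ ($D{\left(p \right)} = \frac{p - 45}{p + \frac{1}{2 \cdot 2}} = \frac{-45 + p}{p + \frac{1}{2} \cdot \frac{1}{2}} = \frac{-45 + p}{p + \frac{1}{4}} = \frac{-45 + p}{\frac{1}{4} + p}$)
$s = 261$ ($s = 256 - -5 = 256 + 5 = 261$)
$\frac{1}{D{\left(y{\left(9,-4 \right)} \right)} + s} = \frac{1}{\frac{4 \left(-45 + \left(-3 + \frac{1}{3} \left(-4\right)\right)\right)}{1 + 4 \left(-3 + \frac{1}{3} \left(-4\right)\right)} + 261} = \frac{1}{\frac{4 \left(-45 - \frac{13}{3}\right)}{1 + 4 \left(-3 - \frac{4}{3}\right)} + 261} = \frac{1}{\frac{4 \left(-45 - \frac{13}{3}\right)}{1 + 4 \left(- \frac{13}{3}\right)} + 261} = \frac{1}{4 \frac{1}{1 - \frac{52}{3}} \left(- \frac{148}{3}\right) + 261} = \frac{1}{4 \frac{1}{- \frac{49}{3}} \left(- \frac{148}{3}\right) + 261} = \frac{1}{4 \left(- \frac{3}{49}\right) \left(- \frac{148}{3}\right) + 261} = \frac{1}{\frac{592}{49} + 261} = \frac{1}{\frac{13381}{49}} = \frac{49}{13381}$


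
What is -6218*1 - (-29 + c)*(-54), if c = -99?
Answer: -13130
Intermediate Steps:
-6218*1 - (-29 + c)*(-54) = -6218*1 - (-29 - 99)*(-54) = -6218 - (-128)*(-54) = -6218 - 1*6912 = -6218 - 6912 = -13130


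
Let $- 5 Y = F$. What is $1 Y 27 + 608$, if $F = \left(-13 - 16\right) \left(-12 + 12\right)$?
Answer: $608$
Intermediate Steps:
$F = 0$ ($F = \left(-29\right) 0 = 0$)
$Y = 0$ ($Y = \left(- \frac{1}{5}\right) 0 = 0$)
$1 Y 27 + 608 = 1 \cdot 0 \cdot 27 + 608 = 0 \cdot 27 + 608 = 0 + 608 = 608$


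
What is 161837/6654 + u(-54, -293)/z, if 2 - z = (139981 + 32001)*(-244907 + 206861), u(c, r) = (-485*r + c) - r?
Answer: 529468601657807/21769316807898 ≈ 24.322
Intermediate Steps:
u(c, r) = c - 486*r (u(c, r) = (c - 485*r) - r = c - 486*r)
z = 6543227174 (z = 2 - (139981 + 32001)*(-244907 + 206861) = 2 - 171982*(-38046) = 2 - 1*(-6543227172) = 2 + 6543227172 = 6543227174)
161837/6654 + u(-54, -293)/z = 161837/6654 + (-54 - 486*(-293))/6543227174 = 161837*(1/6654) + (-54 + 142398)*(1/6543227174) = 161837/6654 + 142344*(1/6543227174) = 161837/6654 + 71172/3271613587 = 529468601657807/21769316807898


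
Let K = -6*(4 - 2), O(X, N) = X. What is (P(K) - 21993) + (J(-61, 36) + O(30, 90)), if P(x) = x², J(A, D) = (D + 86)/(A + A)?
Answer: -21820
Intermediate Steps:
J(A, D) = (86 + D)/(2*A) (J(A, D) = (86 + D)/((2*A)) = (86 + D)*(1/(2*A)) = (86 + D)/(2*A))
K = -12 (K = -6*2 = -12)
(P(K) - 21993) + (J(-61, 36) + O(30, 90)) = ((-12)² - 21993) + ((½)*(86 + 36)/(-61) + 30) = (144 - 21993) + ((½)*(-1/61)*122 + 30) = -21849 + (-1 + 30) = -21849 + 29 = -21820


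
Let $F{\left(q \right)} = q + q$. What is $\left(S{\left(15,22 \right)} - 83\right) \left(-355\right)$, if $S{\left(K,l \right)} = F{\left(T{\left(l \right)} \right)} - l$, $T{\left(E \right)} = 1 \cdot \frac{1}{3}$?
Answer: $\frac{111115}{3} \approx 37038.0$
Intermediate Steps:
$T{\left(E \right)} = \frac{1}{3}$ ($T{\left(E \right)} = 1 \cdot \frac{1}{3} = \frac{1}{3}$)
$F{\left(q \right)} = 2 q$
$S{\left(K,l \right)} = \frac{2}{3} - l$ ($S{\left(K,l \right)} = 2 \cdot \frac{1}{3} - l = \frac{2}{3} - l$)
$\left(S{\left(15,22 \right)} - 83\right) \left(-355\right) = \left(\left(\frac{2}{3} - 22\right) - 83\right) \left(-355\right) = \left(- \frac{64}{3} - 83\right) \left(-355\right) = \left(- \frac{313}{3}\right) \left(-355\right) = \frac{111115}{3}$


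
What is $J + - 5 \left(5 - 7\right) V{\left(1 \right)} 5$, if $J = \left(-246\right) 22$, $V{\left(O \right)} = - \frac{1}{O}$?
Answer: $-5462$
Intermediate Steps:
$J = -5412$
$J + - 5 \left(5 - 7\right) V{\left(1 \right)} 5 = -5412 + - 5 \left(5 - 7\right) - 1^{-1} \cdot 5 = -5412 + \left(-5\right) \left(-2\right) \left(-1\right) 1 \cdot 5 = -5412 + 10 \left(\left(-1\right) 5\right) = -5412 + 10 \left(-5\right) = -5412 - 50 = -5462$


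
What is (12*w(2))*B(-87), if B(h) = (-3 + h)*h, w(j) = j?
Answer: 187920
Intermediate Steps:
B(h) = h*(-3 + h)
(12*w(2))*B(-87) = (12*2)*(-87*(-3 - 87)) = 24*(-87*(-90)) = 24*7830 = 187920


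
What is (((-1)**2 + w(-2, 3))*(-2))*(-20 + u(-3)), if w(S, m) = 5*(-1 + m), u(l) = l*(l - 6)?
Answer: -154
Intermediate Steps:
u(l) = l*(-6 + l)
w(S, m) = -5 + 5*m
(((-1)**2 + w(-2, 3))*(-2))*(-20 + u(-3)) = (((-1)**2 + (-5 + 5*3))*(-2))*(-20 - 3*(-6 - 3)) = ((1 + (-5 + 15))*(-2))*(-20 - 3*(-9)) = ((1 + 10)*(-2))*(-20 + 27) = (11*(-2))*7 = -22*7 = -154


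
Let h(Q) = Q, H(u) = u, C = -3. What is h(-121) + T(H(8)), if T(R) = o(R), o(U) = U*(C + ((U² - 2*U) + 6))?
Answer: 287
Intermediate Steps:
o(U) = U*(3 + U² - 2*U) (o(U) = U*(-3 + ((U² - 2*U) + 6)) = U*(-3 + (6 + U² - 2*U)) = U*(3 + U² - 2*U))
T(R) = R*(3 + R² - 2*R)
h(-121) + T(H(8)) = -121 + 8*(3 + 8² - 2*8) = -121 + 8*(3 + 64 - 16) = -121 + 8*51 = -121 + 408 = 287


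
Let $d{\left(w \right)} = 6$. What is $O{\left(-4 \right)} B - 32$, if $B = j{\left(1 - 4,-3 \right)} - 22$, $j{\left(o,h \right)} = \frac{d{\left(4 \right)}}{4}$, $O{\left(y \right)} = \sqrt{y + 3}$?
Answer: $-32 - \frac{41 i}{2} \approx -32.0 - 20.5 i$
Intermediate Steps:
$O{\left(y \right)} = \sqrt{3 + y}$
$j{\left(o,h \right)} = \frac{3}{2}$ ($j{\left(o,h \right)} = \frac{6}{4} = 6 \cdot \frac{1}{4} = \frac{3}{2}$)
$B = - \frac{41}{2}$ ($B = \frac{3}{2} - 22 = - \frac{41}{2} \approx -20.5$)
$O{\left(-4 \right)} B - 32 = \sqrt{3 - 4} \left(- \frac{41}{2}\right) - 32 = \sqrt{-1} \left(- \frac{41}{2}\right) - 32 = i \left(- \frac{41}{2}\right) - 32 = - \frac{41 i}{2} - 32 = -32 - \frac{41 i}{2}$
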